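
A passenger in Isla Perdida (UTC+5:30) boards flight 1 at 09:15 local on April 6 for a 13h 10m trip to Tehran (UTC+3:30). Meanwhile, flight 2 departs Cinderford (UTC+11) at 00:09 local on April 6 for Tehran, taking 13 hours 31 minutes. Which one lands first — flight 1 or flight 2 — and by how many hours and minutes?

the second, by 14 hours 15 minutes

Flight 1 in UTC: 09:15 − 5:30 = 03:45 on Apr 6.
+13 hours 10 minutes → arrive 16:55 UTC on Apr 6.
Flight 2 in UTC: 00:09 − 11:00 = 13:09 on Apr 5.
+13 hours and 31 minutes → arrive 02:40 UTC on Apr 6.
Flight 2 lands earlier by 14 hours 15 minutes.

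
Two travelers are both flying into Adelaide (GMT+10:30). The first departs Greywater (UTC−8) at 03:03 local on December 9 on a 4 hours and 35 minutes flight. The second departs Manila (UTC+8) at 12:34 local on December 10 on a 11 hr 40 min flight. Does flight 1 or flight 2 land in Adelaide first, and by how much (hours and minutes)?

the first, by 24 hours 36 minutes

Flight 1 in UTC: 03:03 + 8:00 = 11:03 on Dec 9.
+4 hours and 35 minutes → arrive 15:38 UTC on Dec 9.
Flight 2 in UTC: 12:34 − 8:00 = 04:34 on Dec 10.
+11 hours 40 minutes → arrive 16:14 UTC on Dec 10.
Flight 1 lands earlier by 24 hours 36 minutes.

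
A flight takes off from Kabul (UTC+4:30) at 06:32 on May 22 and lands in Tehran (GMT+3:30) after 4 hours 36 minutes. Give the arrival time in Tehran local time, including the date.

Convert departure to UTC: 06:32 − 4:30 = 02:02 UTC on May 22.
Add 4 hours and 36 minutes travel time → 06:38 UTC.
Tehran is UTC+3:30, so local arrival = 06:38 + 3:30 = 10:08 on May 22.

10:08 on May 22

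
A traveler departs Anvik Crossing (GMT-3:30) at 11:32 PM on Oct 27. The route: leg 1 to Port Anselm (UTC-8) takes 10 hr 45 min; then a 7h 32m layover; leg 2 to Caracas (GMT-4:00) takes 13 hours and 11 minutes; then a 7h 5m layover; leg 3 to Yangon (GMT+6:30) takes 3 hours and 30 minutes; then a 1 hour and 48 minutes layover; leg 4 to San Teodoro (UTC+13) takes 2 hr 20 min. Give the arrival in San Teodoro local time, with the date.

Convert departure to UTC: 11:32 PM + 3:30 = 3:02 AM UTC on Oct 28.
Add 10 hours 45 minutes leg 1 → 1:47 PM UTC.
Add 7 hours and 32 minutes layover in Port Anselm → 9:19 PM UTC.
Add 13 hours 11 minutes leg 2 → 10:30 AM UTC (Oct 29).
Add 7 hours and 5 minutes layover in Caracas → 5:35 PM UTC.
Add 3 hours and 30 minutes leg 3 → 9:05 PM UTC.
Add 1 hour and 48 minutes layover in Yangon → 10:53 PM UTC.
Add 2 hours 20 minutes leg 4 → 1:13 AM UTC (Oct 30).
San Teodoro is UTC+13:00, so local arrival = 1:13 AM + 13:00 = 2:13 PM on Oct 30.

2:13 PM on October 30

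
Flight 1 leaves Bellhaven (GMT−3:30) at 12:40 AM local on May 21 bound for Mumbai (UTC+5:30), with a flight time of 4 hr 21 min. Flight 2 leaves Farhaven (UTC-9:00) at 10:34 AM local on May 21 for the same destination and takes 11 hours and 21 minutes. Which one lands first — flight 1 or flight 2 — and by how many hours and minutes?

Flight 1 in UTC: 12:40 AM + 3:30 = 4:10 AM on May 21.
+4 hours 21 minutes → arrive 8:31 AM UTC on May 21.
Flight 2 in UTC: 10:34 AM + 9:00 = 7:34 PM on May 21.
+11 hours and 21 minutes → arrive 6:55 AM UTC on May 22.
Flight 1 lands earlier by 22 hours 24 minutes.

the first, by 22 hours 24 minutes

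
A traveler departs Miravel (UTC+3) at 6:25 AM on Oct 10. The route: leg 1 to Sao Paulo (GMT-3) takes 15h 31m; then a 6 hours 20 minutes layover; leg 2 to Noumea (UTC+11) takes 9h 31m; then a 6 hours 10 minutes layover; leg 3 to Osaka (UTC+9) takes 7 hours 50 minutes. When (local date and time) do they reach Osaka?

9:47 AM on October 12

Convert departure to UTC: 6:25 AM − 3:00 = 3:25 AM UTC on Oct 10.
Add 15 hours and 31 minutes leg 1 → 6:56 PM UTC.
Add 6 hours 20 minutes layover in Sao Paulo → 1:16 AM UTC (Oct 11).
Add 9 hours 31 minutes leg 2 → 10:47 AM UTC.
Add 6 hours 10 minutes layover in Noumea → 4:57 PM UTC.
Add 7 hours and 50 minutes leg 3 → 12:47 AM UTC (Oct 12).
Osaka is UTC+9:00, so local arrival = 12:47 AM + 9:00 = 9:47 AM on Oct 12.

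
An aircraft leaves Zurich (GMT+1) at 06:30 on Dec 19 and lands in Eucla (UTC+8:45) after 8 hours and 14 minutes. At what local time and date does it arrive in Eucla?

22:29 on December 19

Eucla is 7:45 ahead of Zurich.
After 8 hours and 14 minutes it is 14:44 in Zurich.
Shift by the zone difference: 14:44 + 7:45 = 22:29 on Dec 19 in Eucla.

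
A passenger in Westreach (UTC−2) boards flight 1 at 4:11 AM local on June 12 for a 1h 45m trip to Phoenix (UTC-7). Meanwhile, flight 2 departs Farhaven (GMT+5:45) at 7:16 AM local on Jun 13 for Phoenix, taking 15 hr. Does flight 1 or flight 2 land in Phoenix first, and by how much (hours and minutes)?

the first, by 32 hours 35 minutes

Flight 1 in UTC: 4:11 AM + 2:00 = 6:11 AM on Jun 12.
+1 hour 45 minutes → arrive 7:56 AM UTC on Jun 12.
Flight 2 in UTC: 7:16 AM − 5:45 = 1:31 AM on Jun 13.
+15 hours → arrive 4:31 PM UTC on Jun 13.
Flight 1 lands earlier by 32 hours 35 minutes.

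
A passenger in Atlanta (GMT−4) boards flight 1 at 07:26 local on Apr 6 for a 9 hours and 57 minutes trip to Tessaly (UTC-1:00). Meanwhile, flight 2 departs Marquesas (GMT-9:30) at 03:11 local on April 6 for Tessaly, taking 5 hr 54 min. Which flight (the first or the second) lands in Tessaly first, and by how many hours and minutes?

the second, by 2 hours 48 minutes

Flight 1 in UTC: 07:26 + 4:00 = 11:26 on Apr 6.
+9 hours and 57 minutes → arrive 21:23 UTC on Apr 6.
Flight 2 in UTC: 03:11 + 9:30 = 12:41 on Apr 6.
+5 hours 54 minutes → arrive 18:35 UTC on Apr 6.
Flight 2 lands earlier by 2 hours 48 minutes.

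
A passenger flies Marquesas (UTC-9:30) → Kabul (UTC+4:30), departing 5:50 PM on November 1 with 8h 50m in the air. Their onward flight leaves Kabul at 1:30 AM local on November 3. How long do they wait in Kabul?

8 hours 50 minutes

Convert departure to UTC: 5:50 PM + 9:30 = 3:20 AM UTC on Nov 2.
Add 8 hours 50 minutes flight time → 12:10 PM UTC.
Kabul is UTC+4:30, so local arrival = 12:10 PM + 4:30 = 4:40 PM on Nov 2.
Layover = 1:30 AM − 4:40 PM (+1 day) = 8 hours 50 minutes.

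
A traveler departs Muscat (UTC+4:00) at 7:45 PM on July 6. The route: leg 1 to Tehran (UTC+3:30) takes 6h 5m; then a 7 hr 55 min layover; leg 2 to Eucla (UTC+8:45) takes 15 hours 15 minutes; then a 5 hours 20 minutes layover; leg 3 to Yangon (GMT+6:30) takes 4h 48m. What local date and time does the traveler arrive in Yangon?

1:38 PM on Jul 8

Convert departure to UTC: 7:45 PM − 4:00 = 3:45 PM UTC on Jul 6.
Add 6 hours and 5 minutes leg 1 → 9:50 PM UTC.
Add 7 hours and 55 minutes layover in Tehran → 5:45 AM UTC (Jul 7).
Add 15 hours and 15 minutes leg 2 → 9:00 PM UTC.
Add 5 hours and 20 minutes layover in Eucla → 2:20 AM UTC (Jul 8).
Add 4 hours 48 minutes leg 3 → 7:08 AM UTC.
Yangon is UTC+6:30, so local arrival = 7:08 AM + 6:30 = 1:38 PM on Jul 8.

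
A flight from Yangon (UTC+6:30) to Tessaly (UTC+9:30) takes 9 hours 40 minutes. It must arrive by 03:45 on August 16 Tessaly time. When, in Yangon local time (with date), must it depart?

15:05 on Aug 15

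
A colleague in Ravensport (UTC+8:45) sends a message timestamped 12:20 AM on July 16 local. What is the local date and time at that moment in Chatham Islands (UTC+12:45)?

In UTC: 12:20 AM − 8:45 = 3:35 PM on Jul 15.
Chatham Islands is UTC+12:45: 3:35 PM + 12:45 = 4:20 AM on Jul 16.

4:20 AM on Jul 16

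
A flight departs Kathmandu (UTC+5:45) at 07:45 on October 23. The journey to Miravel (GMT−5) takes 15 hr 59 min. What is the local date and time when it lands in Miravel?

12:59 on Oct 23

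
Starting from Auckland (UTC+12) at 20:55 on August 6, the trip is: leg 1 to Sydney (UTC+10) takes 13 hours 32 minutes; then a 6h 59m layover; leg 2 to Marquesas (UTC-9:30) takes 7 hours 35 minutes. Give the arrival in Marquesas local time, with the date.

03:31 on August 7

Convert departure to UTC: 20:55 − 12:00 = 08:55 UTC on Aug 6.
Add 13 hours and 32 minutes leg 1 → 22:27 UTC.
Add 6 hours 59 minutes layover in Sydney → 05:26 UTC (Aug 7).
Add 7 hours and 35 minutes leg 2 → 13:01 UTC.
Marquesas is UTC−9:30, so local arrival = 13:01 − 9:30 = 03:31 on Aug 7.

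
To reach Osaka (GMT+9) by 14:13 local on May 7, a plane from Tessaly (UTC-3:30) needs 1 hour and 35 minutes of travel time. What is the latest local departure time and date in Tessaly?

Target arrival in UTC: 14:13 − 9:00 = 05:13 on May 7.
Subtract 1 hour and 35 minutes → departure 03:38 UTC on May 7.
Tessaly is UTC−3:30: 03:38 − 3:30 = 00:08 on May 7.

00:08 on May 7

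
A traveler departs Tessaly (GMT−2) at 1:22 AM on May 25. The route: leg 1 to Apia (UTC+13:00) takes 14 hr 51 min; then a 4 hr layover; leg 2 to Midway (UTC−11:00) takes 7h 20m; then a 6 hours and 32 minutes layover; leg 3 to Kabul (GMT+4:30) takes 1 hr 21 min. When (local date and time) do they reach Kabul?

5:56 PM on May 26

Convert departure to UTC: 1:22 AM + 2:00 = 3:22 AM UTC on May 25.
Add 14 hours and 51 minutes leg 1 → 6:13 PM UTC.
Add 4 hours layover in Apia → 10:13 PM UTC.
Add 7 hours and 20 minutes leg 2 → 5:33 AM UTC (May 26).
Add 6 hours 32 minutes layover in Midway → 12:05 PM UTC.
Add 1 hour and 21 minutes leg 3 → 1:26 PM UTC.
Kabul is UTC+4:30, so local arrival = 1:26 PM + 4:30 = 5:56 PM on May 26.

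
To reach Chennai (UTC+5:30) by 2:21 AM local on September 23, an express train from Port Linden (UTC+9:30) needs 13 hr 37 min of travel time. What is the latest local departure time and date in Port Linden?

4:44 PM on Sep 22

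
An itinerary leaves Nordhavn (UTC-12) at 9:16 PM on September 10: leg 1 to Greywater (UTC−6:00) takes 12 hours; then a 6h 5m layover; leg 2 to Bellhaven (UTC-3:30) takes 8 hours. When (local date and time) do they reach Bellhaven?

Convert departure to UTC: 9:16 PM + 12:00 = 9:16 AM UTC on Sep 11.
Add 12 hours leg 1 → 9:16 PM UTC.
Add 6 hours and 5 minutes layover in Greywater → 3:21 AM UTC (Sep 12).
Add 8 hours leg 2 → 11:21 AM UTC.
Bellhaven is UTC−3:30, so local arrival = 11:21 AM − 3:30 = 7:51 AM on Sep 12.

7:51 AM on September 12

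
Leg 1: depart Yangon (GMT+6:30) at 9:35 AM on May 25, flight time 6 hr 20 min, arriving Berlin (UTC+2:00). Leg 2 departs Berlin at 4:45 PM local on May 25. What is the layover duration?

5 hours 20 minutes

Convert departure to UTC: 9:35 AM − 6:30 = 3:05 AM UTC on May 25.
Add 6 hours and 20 minutes flight time → 9:25 AM UTC.
Berlin is UTC+2:00, so local arrival = 9:25 AM + 2:00 = 11:25 AM on May 25.
Layover = 4:45 PM − 11:25 AM = 5 hours 20 minutes.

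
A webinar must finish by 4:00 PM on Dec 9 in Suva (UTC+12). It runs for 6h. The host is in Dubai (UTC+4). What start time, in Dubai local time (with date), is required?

2:00 AM on December 9

Target end time in UTC: 4:00 PM − 12:00 = 4:00 AM on Dec 9.
Subtract 6 hours → start 10:00 PM UTC on Dec 8.
Dubai is UTC+4:00: 10:00 PM + 4:00 = 2:00 AM on Dec 9.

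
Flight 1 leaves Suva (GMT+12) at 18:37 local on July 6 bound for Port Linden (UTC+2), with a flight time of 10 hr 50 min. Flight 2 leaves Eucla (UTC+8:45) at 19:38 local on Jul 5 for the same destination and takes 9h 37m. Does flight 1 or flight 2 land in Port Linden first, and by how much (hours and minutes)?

Flight 1 in UTC: 18:37 − 12:00 = 06:37 on Jul 6.
+10 hours 50 minutes → arrive 17:27 UTC on Jul 6.
Flight 2 in UTC: 19:38 − 8:45 = 10:53 on Jul 5.
+9 hours 37 minutes → arrive 20:30 UTC on Jul 5.
Flight 2 lands earlier by 20 hours 57 minutes.

the second, by 20 hours 57 minutes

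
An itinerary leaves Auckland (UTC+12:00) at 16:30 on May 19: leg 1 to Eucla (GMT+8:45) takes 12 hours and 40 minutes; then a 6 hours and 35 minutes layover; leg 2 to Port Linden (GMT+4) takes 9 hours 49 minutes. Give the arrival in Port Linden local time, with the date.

Convert departure to UTC: 16:30 − 12:00 = 04:30 UTC on May 19.
Add 12 hours 40 minutes leg 1 → 17:10 UTC.
Add 6 hours 35 minutes layover in Eucla → 23:45 UTC.
Add 9 hours 49 minutes leg 2 → 09:34 UTC (May 20).
Port Linden is UTC+4:00, so local arrival = 09:34 + 4:00 = 13:34 on May 20.

13:34 on May 20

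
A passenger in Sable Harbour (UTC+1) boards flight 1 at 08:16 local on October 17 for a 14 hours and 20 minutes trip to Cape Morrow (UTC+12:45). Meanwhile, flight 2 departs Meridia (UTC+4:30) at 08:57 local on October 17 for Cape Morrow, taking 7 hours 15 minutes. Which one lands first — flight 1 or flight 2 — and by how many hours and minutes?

Flight 1 in UTC: 08:16 − 1:00 = 07:16 on Oct 17.
+14 hours and 20 minutes → arrive 21:36 UTC on Oct 17.
Flight 2 in UTC: 08:57 − 4:30 = 04:27 on Oct 17.
+7 hours and 15 minutes → arrive 11:42 UTC on Oct 17.
Flight 2 lands earlier by 9 hours 54 minutes.

the second, by 9 hours 54 minutes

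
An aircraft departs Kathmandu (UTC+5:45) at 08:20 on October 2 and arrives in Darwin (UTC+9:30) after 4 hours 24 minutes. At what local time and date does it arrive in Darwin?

Convert departure to UTC: 08:20 − 5:45 = 02:35 UTC on Oct 2.
Add 4 hours 24 minutes travel time → 06:59 UTC.
Darwin is UTC+9:30, so local arrival = 06:59 + 9:30 = 16:29 on Oct 2.

16:29 on October 2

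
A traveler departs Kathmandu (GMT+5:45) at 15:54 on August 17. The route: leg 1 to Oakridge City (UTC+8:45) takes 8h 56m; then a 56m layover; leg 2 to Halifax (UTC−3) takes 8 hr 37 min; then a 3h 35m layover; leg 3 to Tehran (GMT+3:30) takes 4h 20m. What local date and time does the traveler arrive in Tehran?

16:03 on August 18

Convert departure to UTC: 15:54 − 5:45 = 10:09 UTC on Aug 17.
Add 8 hours and 56 minutes leg 1 → 19:05 UTC.
Add 56 minutes layover in Oakridge City → 20:01 UTC.
Add 8 hours and 37 minutes leg 2 → 04:38 UTC (Aug 18).
Add 3 hours 35 minutes layover in Halifax → 08:13 UTC.
Add 4 hours and 20 minutes leg 3 → 12:33 UTC.
Tehran is UTC+3:30, so local arrival = 12:33 + 3:30 = 16:03 on Aug 18.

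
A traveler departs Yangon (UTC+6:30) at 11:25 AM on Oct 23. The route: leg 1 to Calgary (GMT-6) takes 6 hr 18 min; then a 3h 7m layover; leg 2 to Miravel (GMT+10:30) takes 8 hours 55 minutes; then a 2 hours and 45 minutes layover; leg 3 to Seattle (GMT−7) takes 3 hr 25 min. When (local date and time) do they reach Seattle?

10:25 PM on Oct 23

Convert departure to UTC: 11:25 AM − 6:30 = 4:55 AM UTC on Oct 23.
Add 6 hours 18 minutes leg 1 → 11:13 AM UTC.
Add 3 hours 7 minutes layover in Calgary → 2:20 PM UTC.
Add 8 hours 55 minutes leg 2 → 11:15 PM UTC.
Add 2 hours 45 minutes layover in Miravel → 2:00 AM UTC (Oct 24).
Add 3 hours and 25 minutes leg 3 → 5:25 AM UTC.
Seattle is UTC−7:00, so local arrival = 5:25 AM − 7:00 = 10:25 PM on Oct 23.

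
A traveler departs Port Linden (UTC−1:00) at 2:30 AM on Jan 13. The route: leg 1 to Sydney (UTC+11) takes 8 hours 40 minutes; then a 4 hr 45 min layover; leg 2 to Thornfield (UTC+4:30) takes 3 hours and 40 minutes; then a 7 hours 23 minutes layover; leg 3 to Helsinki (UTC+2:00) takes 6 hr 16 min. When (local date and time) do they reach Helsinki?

12:14 PM on January 14

Convert departure to UTC: 2:30 AM + 1:00 = 3:30 AM UTC on Jan 13.
Add 8 hours 40 minutes leg 1 → 12:10 PM UTC.
Add 4 hours 45 minutes layover in Sydney → 4:55 PM UTC.
Add 3 hours and 40 minutes leg 2 → 8:35 PM UTC.
Add 7 hours 23 minutes layover in Thornfield → 3:58 AM UTC (Jan 14).
Add 6 hours 16 minutes leg 3 → 10:14 AM UTC.
Helsinki is UTC+2:00, so local arrival = 10:14 AM + 2:00 = 12:14 PM on Jan 14.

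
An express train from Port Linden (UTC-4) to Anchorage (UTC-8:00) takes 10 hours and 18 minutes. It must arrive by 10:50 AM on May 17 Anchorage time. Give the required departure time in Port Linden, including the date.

4:32 AM on May 17

Target arrival in UTC: 10:50 AM + 8:00 = 6:50 PM on May 17.
Subtract 10 hours 18 minutes → departure 8:32 AM UTC on May 17.
Port Linden is UTC−4:00: 8:32 AM − 4:00 = 4:32 AM on May 17.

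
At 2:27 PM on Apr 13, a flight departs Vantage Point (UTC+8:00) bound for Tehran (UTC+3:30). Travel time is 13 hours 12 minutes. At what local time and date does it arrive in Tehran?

Convert departure to UTC: 2:27 PM − 8:00 = 6:27 AM UTC on Apr 13.
Add 13 hours and 12 minutes travel time → 7:39 PM UTC.
Tehran is UTC+3:30, so local arrival = 7:39 PM + 3:30 = 11:09 PM on Apr 13.

11:09 PM on April 13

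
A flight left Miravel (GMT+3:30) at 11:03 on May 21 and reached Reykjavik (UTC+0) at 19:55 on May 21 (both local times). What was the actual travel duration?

Departure in UTC: 11:03 − 3:30 = 07:33 on May 21.
Arrival is already UTC: 19:55 on May 21.
Elapsed = 19:55 − 07:33 = 12 hours 22 minutes.

12 hours 22 minutes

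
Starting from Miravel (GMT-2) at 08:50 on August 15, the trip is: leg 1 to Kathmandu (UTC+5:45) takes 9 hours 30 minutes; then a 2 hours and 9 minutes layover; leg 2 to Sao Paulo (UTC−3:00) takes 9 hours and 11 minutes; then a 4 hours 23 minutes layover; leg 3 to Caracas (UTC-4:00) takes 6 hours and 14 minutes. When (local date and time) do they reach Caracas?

Convert departure to UTC: 08:50 + 2:00 = 10:50 UTC on Aug 15.
Add 9 hours 30 minutes leg 1 → 20:20 UTC.
Add 2 hours and 9 minutes layover in Kathmandu → 22:29 UTC.
Add 9 hours and 11 minutes leg 2 → 07:40 UTC (Aug 16).
Add 4 hours 23 minutes layover in Sao Paulo → 12:03 UTC.
Add 6 hours 14 minutes leg 3 → 18:17 UTC.
Caracas is UTC−4:00, so local arrival = 18:17 − 4:00 = 14:17 on Aug 16.

14:17 on August 16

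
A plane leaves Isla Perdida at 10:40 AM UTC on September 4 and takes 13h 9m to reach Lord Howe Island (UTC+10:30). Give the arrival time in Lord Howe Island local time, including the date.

Departure is given in UTC: 10:40 AM on Sep 4.
Add 13 hours and 9 minutes → 11:49 PM UTC.
Lord Howe Island is UTC+10:30: 11:49 PM + 10:30 = 10:19 AM on Sep 5.

10:19 AM on September 5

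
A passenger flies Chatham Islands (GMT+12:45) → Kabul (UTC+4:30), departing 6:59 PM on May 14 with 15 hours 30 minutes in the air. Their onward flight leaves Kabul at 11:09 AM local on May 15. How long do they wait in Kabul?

8 hours 55 minutes

Convert departure to UTC: 6:59 PM − 12:45 = 6:14 AM UTC on May 14.
Add 15 hours 30 minutes flight time → 9:44 PM UTC.
Kabul is UTC+4:30, so local arrival = 9:44 PM + 4:30 = 2:14 AM on May 15.
Layover = 11:09 AM − 2:14 AM = 8 hours 55 minutes.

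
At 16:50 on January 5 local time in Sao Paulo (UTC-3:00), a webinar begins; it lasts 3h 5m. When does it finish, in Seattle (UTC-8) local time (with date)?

14:55 on Jan 5

Convert start to UTC: 16:50 + 3:00 = 19:50 UTC on Jan 5.
Add 3 hours and 5 minutes duration → 22:55 UTC.
Seattle is UTC−8:00, so local end time = 22:55 − 8:00 = 14:55 on Jan 5.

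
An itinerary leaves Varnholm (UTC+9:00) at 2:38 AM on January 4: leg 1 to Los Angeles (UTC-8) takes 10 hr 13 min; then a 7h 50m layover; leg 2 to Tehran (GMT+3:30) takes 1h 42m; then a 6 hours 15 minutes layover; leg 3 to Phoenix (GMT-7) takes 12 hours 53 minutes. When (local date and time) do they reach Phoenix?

1:31 AM on January 5

Convert departure to UTC: 2:38 AM − 9:00 = 5:38 PM UTC on Jan 3.
Add 10 hours and 13 minutes leg 1 → 3:51 AM UTC (Jan 4).
Add 7 hours and 50 minutes layover in Los Angeles → 11:41 AM UTC.
Add 1 hour and 42 minutes leg 2 → 1:23 PM UTC.
Add 6 hours 15 minutes layover in Tehran → 7:38 PM UTC.
Add 12 hours and 53 minutes leg 3 → 8:31 AM UTC (Jan 5).
Phoenix is UTC−7:00, so local arrival = 8:31 AM − 7:00 = 1:31 AM on Jan 5.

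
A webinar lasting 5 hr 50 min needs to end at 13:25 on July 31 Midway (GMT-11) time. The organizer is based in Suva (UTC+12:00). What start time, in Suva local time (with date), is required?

06:35 on Aug 1

Target end time in UTC: 13:25 + 11:00 = 00:25 on Aug 1.
Subtract 5 hours and 50 minutes → start 18:35 UTC on Jul 31.
Suva is UTC+12:00: 18:35 + 12:00 = 06:35 on Aug 1.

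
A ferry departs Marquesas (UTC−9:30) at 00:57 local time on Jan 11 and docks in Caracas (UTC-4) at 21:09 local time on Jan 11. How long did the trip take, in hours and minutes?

Departure in UTC: 00:57 + 9:30 = 10:27 on Jan 11.
Arrival in UTC: 21:09 + 4:00 = 01:09 on Jan 12.
Elapsed = 01:09 − 10:27 (+1 day) = 14 hours 42 minutes.

14 hours 42 minutes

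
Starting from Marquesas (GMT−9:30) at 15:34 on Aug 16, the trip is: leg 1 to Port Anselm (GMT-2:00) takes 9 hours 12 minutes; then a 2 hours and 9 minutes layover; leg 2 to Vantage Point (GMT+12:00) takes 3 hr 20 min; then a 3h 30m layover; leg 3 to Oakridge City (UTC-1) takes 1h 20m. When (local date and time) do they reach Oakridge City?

Convert departure to UTC: 15:34 + 9:30 = 01:04 UTC on Aug 17.
Add 9 hours 12 minutes leg 1 → 10:16 UTC.
Add 2 hours 9 minutes layover in Port Anselm → 12:25 UTC.
Add 3 hours 20 minutes leg 2 → 15:45 UTC.
Add 3 hours and 30 minutes layover in Vantage Point → 19:15 UTC.
Add 1 hour 20 minutes leg 3 → 20:35 UTC.
Oakridge City is UTC−1:00, so local arrival = 20:35 − 1:00 = 19:35 on Aug 17.

19:35 on August 17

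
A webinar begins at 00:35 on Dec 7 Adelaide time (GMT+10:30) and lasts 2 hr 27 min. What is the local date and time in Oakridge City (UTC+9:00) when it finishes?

01:32 on December 7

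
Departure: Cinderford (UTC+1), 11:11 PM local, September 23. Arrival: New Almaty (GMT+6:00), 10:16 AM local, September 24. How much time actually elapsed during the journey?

6 hours 5 minutes

Departure in UTC: 11:11 PM − 1:00 = 10:11 PM on Sep 23.
Arrival in UTC: 10:16 AM − 6:00 = 4:16 AM on Sep 24.
Elapsed = 4:16 AM − 10:11 PM (+1 day) = 6 hours 5 minutes.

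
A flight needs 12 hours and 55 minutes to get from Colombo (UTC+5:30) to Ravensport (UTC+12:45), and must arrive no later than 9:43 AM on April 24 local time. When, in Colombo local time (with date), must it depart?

1:33 PM on April 23

Target arrival in UTC: 9:43 AM − 12:45 = 8:58 PM on Apr 23.
Subtract 12 hours and 55 minutes → departure 8:03 AM UTC on Apr 23.
Colombo is UTC+5:30: 8:03 AM + 5:30 = 1:33 PM on Apr 23.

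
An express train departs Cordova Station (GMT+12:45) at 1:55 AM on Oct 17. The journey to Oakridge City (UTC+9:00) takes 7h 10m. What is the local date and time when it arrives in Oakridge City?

Oakridge City is 3:45 behind Cordova Station.
After 7 hours 10 minutes it is 9:05 AM in Cordova Station.
Shift by the zone difference: 9:05 AM − 3:45 = 5:20 AM on Oct 17 in Oakridge City.

5:20 AM on Oct 17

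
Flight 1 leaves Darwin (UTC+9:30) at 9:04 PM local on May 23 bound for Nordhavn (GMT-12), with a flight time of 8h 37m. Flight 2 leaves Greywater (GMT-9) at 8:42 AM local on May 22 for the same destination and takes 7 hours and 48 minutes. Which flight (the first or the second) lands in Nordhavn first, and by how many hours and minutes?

the second, by 18 hours 41 minutes

Flight 1 in UTC: 9:04 PM − 9:30 = 11:34 AM on May 23.
+8 hours and 37 minutes → arrive 8:11 PM UTC on May 23.
Flight 2 in UTC: 8:42 AM + 9:00 = 5:42 PM on May 22.
+7 hours and 48 minutes → arrive 1:30 AM UTC on May 23.
Flight 2 lands earlier by 18 hours 41 minutes.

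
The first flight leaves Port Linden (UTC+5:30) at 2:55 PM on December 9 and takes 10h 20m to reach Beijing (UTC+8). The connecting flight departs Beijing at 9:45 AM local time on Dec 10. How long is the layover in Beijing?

Convert departure to UTC: 2:55 PM − 5:30 = 9:25 AM UTC on Dec 9.
Add 10 hours and 20 minutes flight time → 7:45 PM UTC.
Beijing is UTC+8:00, so local arrival = 7:45 PM + 8:00 = 3:45 AM on Dec 10.
Layover = 9:45 AM − 3:45 AM = 6 hours.

6 hours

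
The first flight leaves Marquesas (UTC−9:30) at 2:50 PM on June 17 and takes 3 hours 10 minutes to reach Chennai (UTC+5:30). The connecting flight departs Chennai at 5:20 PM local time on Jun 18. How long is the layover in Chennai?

Convert departure to UTC: 2:50 PM + 9:30 = 12:20 AM UTC on Jun 18.
Add 3 hours and 10 minutes flight time → 3:30 AM UTC.
Chennai is UTC+5:30, so local arrival = 3:30 AM + 5:30 = 9:00 AM on Jun 18.
Layover = 5:20 PM − 9:00 AM = 8 hours 20 minutes.

8 hours 20 minutes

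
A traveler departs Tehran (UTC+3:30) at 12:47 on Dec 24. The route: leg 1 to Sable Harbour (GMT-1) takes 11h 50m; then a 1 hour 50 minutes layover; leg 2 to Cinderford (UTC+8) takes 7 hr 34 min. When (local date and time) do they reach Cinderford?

14:31 on December 25

Convert departure to UTC: 12:47 − 3:30 = 09:17 UTC on Dec 24.
Add 11 hours 50 minutes leg 1 → 21:07 UTC.
Add 1 hour and 50 minutes layover in Sable Harbour → 22:57 UTC.
Add 7 hours 34 minutes leg 2 → 06:31 UTC (Dec 25).
Cinderford is UTC+8:00, so local arrival = 06:31 + 8:00 = 14:31 on Dec 25.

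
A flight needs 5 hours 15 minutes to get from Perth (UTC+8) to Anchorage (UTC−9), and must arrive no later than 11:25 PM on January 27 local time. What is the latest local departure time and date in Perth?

11:10 AM on January 28

Target arrival in UTC: 11:25 PM + 9:00 = 8:25 AM on Jan 28.
Subtract 5 hours 15 minutes → departure 3:10 AM UTC on Jan 28.
Perth is UTC+8:00: 3:10 AM + 8:00 = 11:10 AM on Jan 28.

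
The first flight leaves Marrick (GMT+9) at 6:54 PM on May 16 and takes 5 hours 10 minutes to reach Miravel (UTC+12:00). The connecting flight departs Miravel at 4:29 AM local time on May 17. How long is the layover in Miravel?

Convert departure to UTC: 6:54 PM − 9:00 = 9:54 AM UTC on May 16.
Add 5 hours 10 minutes flight time → 3:04 PM UTC.
Miravel is UTC+12:00, so local arrival = 3:04 PM + 12:00 = 3:04 AM on May 17.
Layover = 4:29 AM − 3:04 AM = 1 hour 25 minutes.

1 hour 25 minutes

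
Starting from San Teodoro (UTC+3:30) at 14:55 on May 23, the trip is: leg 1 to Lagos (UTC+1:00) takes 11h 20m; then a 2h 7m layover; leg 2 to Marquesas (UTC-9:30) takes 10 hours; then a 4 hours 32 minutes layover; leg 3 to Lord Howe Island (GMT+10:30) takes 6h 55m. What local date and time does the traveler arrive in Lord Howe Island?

08:49 on May 25

Convert departure to UTC: 14:55 − 3:30 = 11:25 UTC on May 23.
Add 11 hours and 20 minutes leg 1 → 22:45 UTC.
Add 2 hours 7 minutes layover in Lagos → 00:52 UTC (May 24).
Add 10 hours leg 2 → 10:52 UTC.
Add 4 hours 32 minutes layover in Marquesas → 15:24 UTC.
Add 6 hours and 55 minutes leg 3 → 22:19 UTC.
Lord Howe Island is UTC+10:30, so local arrival = 22:19 + 10:30 = 08:49 on May 25.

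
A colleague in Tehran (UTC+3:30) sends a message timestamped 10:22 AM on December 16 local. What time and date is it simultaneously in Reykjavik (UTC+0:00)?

Reykjavik is 3:30 behind Tehran.
Shift by the zone difference: 10:22 AM − 3:30 = 6:52 AM on Dec 16 in Reykjavik.

6:52 AM on December 16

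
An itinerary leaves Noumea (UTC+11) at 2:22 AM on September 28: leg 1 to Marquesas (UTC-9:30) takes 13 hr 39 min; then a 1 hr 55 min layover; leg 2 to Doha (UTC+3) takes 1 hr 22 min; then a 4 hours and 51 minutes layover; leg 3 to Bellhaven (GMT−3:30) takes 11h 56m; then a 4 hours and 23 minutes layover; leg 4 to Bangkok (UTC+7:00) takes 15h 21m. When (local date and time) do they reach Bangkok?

3:49 AM on September 30

Convert departure to UTC: 2:22 AM − 11:00 = 3:22 PM UTC on Sep 27.
Add 13 hours and 39 minutes leg 1 → 5:01 AM UTC (Sep 28).
Add 1 hour 55 minutes layover in Marquesas → 6:56 AM UTC.
Add 1 hour and 22 minutes leg 2 → 8:18 AM UTC.
Add 4 hours and 51 minutes layover in Doha → 1:09 PM UTC.
Add 11 hours and 56 minutes leg 3 → 1:05 AM UTC (Sep 29).
Add 4 hours and 23 minutes layover in Bellhaven → 5:28 AM UTC.
Add 15 hours 21 minutes leg 4 → 8:49 PM UTC.
Bangkok is UTC+7:00, so local arrival = 8:49 PM + 7:00 = 3:49 AM on Sep 30.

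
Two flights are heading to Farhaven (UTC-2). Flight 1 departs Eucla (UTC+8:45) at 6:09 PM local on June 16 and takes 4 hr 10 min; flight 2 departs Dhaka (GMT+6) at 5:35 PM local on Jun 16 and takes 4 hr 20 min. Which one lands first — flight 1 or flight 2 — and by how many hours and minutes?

the first, by 2 hours 21 minutes

Flight 1 in UTC: 6:09 PM − 8:45 = 9:24 AM on Jun 16.
+4 hours 10 minutes → arrive 1:34 PM UTC on Jun 16.
Flight 2 in UTC: 5:35 PM − 6:00 = 11:35 AM on Jun 16.
+4 hours 20 minutes → arrive 3:55 PM UTC on Jun 16.
Flight 1 lands earlier by 2 hours 21 minutes.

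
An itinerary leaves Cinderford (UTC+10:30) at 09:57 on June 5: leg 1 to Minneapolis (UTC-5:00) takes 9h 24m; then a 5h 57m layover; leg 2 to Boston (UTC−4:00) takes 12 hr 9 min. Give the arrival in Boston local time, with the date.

22:57 on June 5

Convert departure to UTC: 09:57 − 10:30 = 23:27 UTC on Jun 4.
Add 9 hours and 24 minutes leg 1 → 08:51 UTC (Jun 5).
Add 5 hours and 57 minutes layover in Minneapolis → 14:48 UTC.
Add 12 hours 9 minutes leg 2 → 02:57 UTC (Jun 6).
Boston is UTC−4:00, so local arrival = 02:57 − 4:00 = 22:57 on Jun 5.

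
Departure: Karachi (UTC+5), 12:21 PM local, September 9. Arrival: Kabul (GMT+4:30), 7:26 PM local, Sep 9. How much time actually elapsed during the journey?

Departure in UTC: 12:21 PM − 5:00 = 7:21 AM on Sep 9.
Arrival in UTC: 7:26 PM − 4:30 = 2:56 PM on Sep 9.
Elapsed = 2:56 PM − 7:21 AM = 7 hours 35 minutes.

7 hours 35 minutes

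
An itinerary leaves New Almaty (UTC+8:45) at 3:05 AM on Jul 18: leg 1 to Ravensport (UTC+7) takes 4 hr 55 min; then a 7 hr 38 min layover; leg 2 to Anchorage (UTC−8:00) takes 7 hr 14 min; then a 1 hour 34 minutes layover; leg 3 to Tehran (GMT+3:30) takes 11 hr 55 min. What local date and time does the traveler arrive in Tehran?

7:06 AM on July 19

Convert departure to UTC: 3:05 AM − 8:45 = 6:20 PM UTC on Jul 17.
Add 4 hours and 55 minutes leg 1 → 11:15 PM UTC.
Add 7 hours and 38 minutes layover in Ravensport → 6:53 AM UTC (Jul 18).
Add 7 hours 14 minutes leg 2 → 2:07 PM UTC.
Add 1 hour and 34 minutes layover in Anchorage → 3:41 PM UTC.
Add 11 hours and 55 minutes leg 3 → 3:36 AM UTC (Jul 19).
Tehran is UTC+3:30, so local arrival = 3:36 AM + 3:30 = 7:06 AM on Jul 19.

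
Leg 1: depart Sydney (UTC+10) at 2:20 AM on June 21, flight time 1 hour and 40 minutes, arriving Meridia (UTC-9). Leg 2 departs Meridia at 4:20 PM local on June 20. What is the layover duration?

7 hours 20 minutes

Convert departure to UTC: 2:20 AM − 10:00 = 4:20 PM UTC on Jun 20.
Add 1 hour 40 minutes flight time → 6:00 PM UTC.
Meridia is UTC−9:00, so local arrival = 6:00 PM − 9:00 = 9:00 AM on Jun 20.
Layover = 4:20 PM − 9:00 AM = 7 hours 20 minutes.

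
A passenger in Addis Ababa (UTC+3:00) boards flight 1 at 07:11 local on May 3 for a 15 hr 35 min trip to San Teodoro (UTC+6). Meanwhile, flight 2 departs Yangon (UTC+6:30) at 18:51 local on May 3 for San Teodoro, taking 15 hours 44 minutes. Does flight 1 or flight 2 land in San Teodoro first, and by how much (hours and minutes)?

the first, by 8 hours 19 minutes

Flight 1 in UTC: 07:11 − 3:00 = 04:11 on May 3.
+15 hours 35 minutes → arrive 19:46 UTC on May 3.
Flight 2 in UTC: 18:51 − 6:30 = 12:21 on May 3.
+15 hours 44 minutes → arrive 04:05 UTC on May 4.
Flight 1 lands earlier by 8 hours 19 minutes.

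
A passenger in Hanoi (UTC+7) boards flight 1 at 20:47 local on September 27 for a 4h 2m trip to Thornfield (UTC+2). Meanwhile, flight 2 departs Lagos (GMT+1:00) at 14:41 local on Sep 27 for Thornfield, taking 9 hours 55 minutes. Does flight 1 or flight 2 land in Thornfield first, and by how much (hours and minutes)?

the first, by 5 hours 47 minutes

Flight 1 in UTC: 20:47 − 7:00 = 13:47 on Sep 27.
+4 hours and 2 minutes → arrive 17:49 UTC on Sep 27.
Flight 2 in UTC: 14:41 − 1:00 = 13:41 on Sep 27.
+9 hours and 55 minutes → arrive 23:36 UTC on Sep 27.
Flight 1 lands earlier by 5 hours 47 minutes.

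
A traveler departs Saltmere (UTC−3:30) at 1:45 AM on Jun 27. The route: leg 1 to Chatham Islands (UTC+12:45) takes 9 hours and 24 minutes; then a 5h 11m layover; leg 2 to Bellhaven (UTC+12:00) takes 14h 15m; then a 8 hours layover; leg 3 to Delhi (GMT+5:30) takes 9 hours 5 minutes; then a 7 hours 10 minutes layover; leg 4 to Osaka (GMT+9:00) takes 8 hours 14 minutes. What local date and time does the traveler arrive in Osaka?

3:34 AM on June 30

Convert departure to UTC: 1:45 AM + 3:30 = 5:15 AM UTC on Jun 27.
Add 9 hours 24 minutes leg 1 → 2:39 PM UTC.
Add 5 hours 11 minutes layover in Chatham Islands → 7:50 PM UTC.
Add 14 hours 15 minutes leg 2 → 10:05 AM UTC (Jun 28).
Add 8 hours layover in Bellhaven → 6:05 PM UTC.
Add 9 hours and 5 minutes leg 3 → 3:10 AM UTC (Jun 29).
Add 7 hours and 10 minutes layover in Delhi → 10:20 AM UTC.
Add 8 hours and 14 minutes leg 4 → 6:34 PM UTC.
Osaka is UTC+9:00, so local arrival = 6:34 PM + 9:00 = 3:34 AM on Jun 30.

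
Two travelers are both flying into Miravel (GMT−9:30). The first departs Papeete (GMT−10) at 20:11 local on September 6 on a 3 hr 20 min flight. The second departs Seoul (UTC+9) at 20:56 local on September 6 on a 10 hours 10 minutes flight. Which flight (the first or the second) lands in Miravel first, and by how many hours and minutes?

the second, by 11 hours 25 minutes

Flight 1 in UTC: 20:11 + 10:00 = 06:11 on Sep 7.
+3 hours 20 minutes → arrive 09:31 UTC on Sep 7.
Flight 2 in UTC: 20:56 − 9:00 = 11:56 on Sep 6.
+10 hours 10 minutes → arrive 22:06 UTC on Sep 6.
Flight 2 lands earlier by 11 hours 25 minutes.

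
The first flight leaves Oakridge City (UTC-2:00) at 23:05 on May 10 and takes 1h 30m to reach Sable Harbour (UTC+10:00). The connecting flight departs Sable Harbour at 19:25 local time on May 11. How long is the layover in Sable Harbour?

6 hours 50 minutes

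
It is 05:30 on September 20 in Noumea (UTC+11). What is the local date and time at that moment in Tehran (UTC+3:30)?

In UTC: 05:30 − 11:00 = 18:30 on Sep 19.
Tehran is UTC+3:30: 18:30 + 3:30 = 22:00 on Sep 19.

22:00 on September 19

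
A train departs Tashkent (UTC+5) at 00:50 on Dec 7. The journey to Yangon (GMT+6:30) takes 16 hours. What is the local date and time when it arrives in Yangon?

Convert departure to UTC: 00:50 − 5:00 = 19:50 UTC on Dec 6.
Add 16 hours travel time → 11:50 UTC (Dec 7).
Yangon is UTC+6:30, so local arrival = 11:50 + 6:30 = 18:20 on Dec 7.

18:20 on Dec 7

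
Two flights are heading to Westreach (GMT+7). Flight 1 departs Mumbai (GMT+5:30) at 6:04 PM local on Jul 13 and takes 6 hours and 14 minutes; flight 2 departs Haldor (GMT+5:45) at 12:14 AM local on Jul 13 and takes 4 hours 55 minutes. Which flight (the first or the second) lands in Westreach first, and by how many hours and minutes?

the second, by 19 hours 24 minutes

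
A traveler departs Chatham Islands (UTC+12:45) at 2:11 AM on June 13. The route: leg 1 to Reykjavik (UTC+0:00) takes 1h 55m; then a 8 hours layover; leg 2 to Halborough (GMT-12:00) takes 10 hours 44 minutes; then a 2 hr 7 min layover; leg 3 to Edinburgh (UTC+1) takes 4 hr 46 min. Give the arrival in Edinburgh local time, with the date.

5:58 PM on June 13

Convert departure to UTC: 2:11 AM − 12:45 = 1:26 PM UTC on Jun 12.
Add 1 hour 55 minutes leg 1 → 3:21 PM UTC.
Add 8 hours layover in Reykjavik → 11:21 PM UTC.
Add 10 hours 44 minutes leg 2 → 10:05 AM UTC (Jun 13).
Add 2 hours and 7 minutes layover in Halborough → 12:12 PM UTC.
Add 4 hours and 46 minutes leg 3 → 4:58 PM UTC.
Edinburgh is UTC+1:00, so local arrival = 4:58 PM + 1:00 = 5:58 PM on Jun 13.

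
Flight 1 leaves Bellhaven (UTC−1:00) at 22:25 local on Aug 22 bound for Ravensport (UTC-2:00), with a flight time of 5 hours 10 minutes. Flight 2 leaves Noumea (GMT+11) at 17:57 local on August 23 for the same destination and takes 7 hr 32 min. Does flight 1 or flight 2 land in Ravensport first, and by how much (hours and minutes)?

Flight 1 in UTC: 22:25 + 1:00 = 23:25 on Aug 22.
+5 hours 10 minutes → arrive 04:35 UTC on Aug 23.
Flight 2 in UTC: 17:57 − 11:00 = 06:57 on Aug 23.
+7 hours and 32 minutes → arrive 14:29 UTC on Aug 23.
Flight 1 lands earlier by 9 hours 54 minutes.

the first, by 9 hours 54 minutes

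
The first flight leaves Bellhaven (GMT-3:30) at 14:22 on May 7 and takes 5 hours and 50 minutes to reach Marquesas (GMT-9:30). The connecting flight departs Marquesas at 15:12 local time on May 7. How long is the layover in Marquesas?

Convert departure to UTC: 14:22 + 3:30 = 17:52 UTC on May 7.
Add 5 hours and 50 minutes flight time → 23:42 UTC.
Marquesas is UTC−9:30, so local arrival = 23:42 − 9:30 = 14:12 on May 7.
Layover = 15:12 − 14:12 = 1 hour.

1 hour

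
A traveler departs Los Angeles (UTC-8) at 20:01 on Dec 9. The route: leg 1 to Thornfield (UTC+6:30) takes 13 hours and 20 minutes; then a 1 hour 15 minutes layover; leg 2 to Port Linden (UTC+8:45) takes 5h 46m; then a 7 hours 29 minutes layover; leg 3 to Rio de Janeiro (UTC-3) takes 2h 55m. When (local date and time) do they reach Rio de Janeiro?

Convert departure to UTC: 20:01 + 8:00 = 04:01 UTC on Dec 10.
Add 13 hours and 20 minutes leg 1 → 17:21 UTC.
Add 1 hour 15 minutes layover in Thornfield → 18:36 UTC.
Add 5 hours and 46 minutes leg 2 → 00:22 UTC (Dec 11).
Add 7 hours and 29 minutes layover in Port Linden → 07:51 UTC.
Add 2 hours and 55 minutes leg 3 → 10:46 UTC.
Rio de Janeiro is UTC−3:00, so local arrival = 10:46 − 3:00 = 07:46 on Dec 11.

07:46 on December 11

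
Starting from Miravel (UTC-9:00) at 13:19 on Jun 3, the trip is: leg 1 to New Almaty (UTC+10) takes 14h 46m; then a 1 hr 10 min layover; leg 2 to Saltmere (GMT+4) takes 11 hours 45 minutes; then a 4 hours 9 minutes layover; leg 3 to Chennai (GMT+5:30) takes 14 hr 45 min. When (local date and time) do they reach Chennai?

Convert departure to UTC: 13:19 + 9:00 = 22:19 UTC on Jun 3.
Add 14 hours and 46 minutes leg 1 → 13:05 UTC (Jun 4).
Add 1 hour 10 minutes layover in New Almaty → 14:15 UTC.
Add 11 hours 45 minutes leg 2 → 02:00 UTC (Jun 5).
Add 4 hours 9 minutes layover in Saltmere → 06:09 UTC.
Add 14 hours 45 minutes leg 3 → 20:54 UTC.
Chennai is UTC+5:30, so local arrival = 20:54 + 5:30 = 02:24 on Jun 6.

02:24 on June 6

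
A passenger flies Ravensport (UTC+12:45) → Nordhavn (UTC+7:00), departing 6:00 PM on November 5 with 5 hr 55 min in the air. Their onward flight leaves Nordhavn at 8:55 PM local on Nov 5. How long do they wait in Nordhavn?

2 hours 45 minutes

Convert departure to UTC: 6:00 PM − 12:45 = 5:15 AM UTC on Nov 5.
Add 5 hours and 55 minutes flight time → 11:10 AM UTC.
Nordhavn is UTC+7:00, so local arrival = 11:10 AM + 7:00 = 6:10 PM on Nov 5.
Layover = 8:55 PM − 6:10 PM = 2 hours 45 minutes.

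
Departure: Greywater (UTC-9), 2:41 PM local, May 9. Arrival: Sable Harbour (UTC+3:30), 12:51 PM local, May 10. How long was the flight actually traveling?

9 hours 40 minutes

Departure in UTC: 2:41 PM + 9:00 = 11:41 PM on May 9.
Arrival in UTC: 12:51 PM − 3:30 = 9:21 AM on May 10.
Elapsed = 9:21 AM − 11:41 PM (+1 day) = 9 hours 40 minutes.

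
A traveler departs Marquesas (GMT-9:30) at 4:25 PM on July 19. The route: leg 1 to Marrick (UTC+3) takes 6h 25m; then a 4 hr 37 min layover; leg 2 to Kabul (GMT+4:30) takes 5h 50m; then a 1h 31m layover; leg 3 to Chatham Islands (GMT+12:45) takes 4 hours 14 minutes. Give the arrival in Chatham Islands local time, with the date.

1:17 PM on Jul 21

Convert departure to UTC: 4:25 PM + 9:30 = 1:55 AM UTC on Jul 20.
Add 6 hours 25 minutes leg 1 → 8:20 AM UTC.
Add 4 hours and 37 minutes layover in Marrick → 12:57 PM UTC.
Add 5 hours and 50 minutes leg 2 → 6:47 PM UTC.
Add 1 hour 31 minutes layover in Kabul → 8:18 PM UTC.
Add 4 hours and 14 minutes leg 3 → 12:32 AM UTC (Jul 21).
Chatham Islands is UTC+12:45, so local arrival = 12:32 AM + 12:45 = 1:17 PM on Jul 21.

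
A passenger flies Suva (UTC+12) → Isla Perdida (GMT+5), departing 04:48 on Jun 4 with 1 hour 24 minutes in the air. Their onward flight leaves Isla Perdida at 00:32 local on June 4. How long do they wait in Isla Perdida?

Convert departure to UTC: 04:48 − 12:00 = 16:48 UTC on Jun 3.
Add 1 hour 24 minutes flight time → 18:12 UTC.
Isla Perdida is UTC+5:00, so local arrival = 18:12 + 5:00 = 23:12 on Jun 3.
Layover = 00:32 − 23:12 (+1 day) = 1 hour 20 minutes.

1 hour 20 minutes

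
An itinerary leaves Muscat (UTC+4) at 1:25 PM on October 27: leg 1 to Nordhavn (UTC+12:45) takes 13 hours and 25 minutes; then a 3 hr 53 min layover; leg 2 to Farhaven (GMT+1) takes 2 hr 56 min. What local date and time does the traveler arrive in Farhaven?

6:39 AM on October 28

Convert departure to UTC: 1:25 PM − 4:00 = 9:25 AM UTC on Oct 27.
Add 13 hours 25 minutes leg 1 → 10:50 PM UTC.
Add 3 hours 53 minutes layover in Nordhavn → 2:43 AM UTC (Oct 28).
Add 2 hours 56 minutes leg 2 → 5:39 AM UTC.
Farhaven is UTC+1:00, so local arrival = 5:39 AM + 1:00 = 6:39 AM on Oct 28.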